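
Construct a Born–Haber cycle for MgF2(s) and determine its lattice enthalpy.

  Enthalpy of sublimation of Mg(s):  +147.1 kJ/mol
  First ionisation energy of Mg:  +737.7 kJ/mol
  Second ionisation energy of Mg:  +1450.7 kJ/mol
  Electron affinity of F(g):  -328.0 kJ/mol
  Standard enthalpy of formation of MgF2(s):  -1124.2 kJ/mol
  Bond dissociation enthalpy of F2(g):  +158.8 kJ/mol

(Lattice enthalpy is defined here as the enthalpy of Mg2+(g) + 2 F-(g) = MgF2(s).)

U = -2962.5 kJ/mol

ΔHf° = 1·ΔHsub + 1·(ΣIE) + 1·D(F2) + 2·EA + U
-1124.2 = 1·(+147.1) + 1·(+2188.4) + 1·(+158.8) + 2·(-328.0) + U
U = -1124.2 − (+1838.3) = -2962.5 kJ/mol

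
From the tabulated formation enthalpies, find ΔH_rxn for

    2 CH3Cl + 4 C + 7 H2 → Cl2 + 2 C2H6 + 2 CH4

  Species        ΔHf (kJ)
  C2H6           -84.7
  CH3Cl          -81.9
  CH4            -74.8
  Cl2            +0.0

ΔH_rxn = -155.2 kJ

Products: 1·(+0.0) + 2·(-84.7) + 2·(-74.8) = -319.0
Reactants: 2·(-81.9) + 4·(+0.0) + 7·(+0.0) = -163.8
ΔH_rxn = (-319.0) − (-163.8) = -155.2 kJ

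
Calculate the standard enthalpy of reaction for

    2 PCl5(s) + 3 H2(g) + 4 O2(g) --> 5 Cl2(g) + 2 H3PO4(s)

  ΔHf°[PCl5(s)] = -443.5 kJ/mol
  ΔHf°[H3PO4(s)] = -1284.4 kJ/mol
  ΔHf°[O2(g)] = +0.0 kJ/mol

ΔH°rxn = -1681.8 kJ/mol

ΔH°rxn = Σ nΔHf°(products) − Σ nΔHf°(reactants).
Products: 5·(+0.0) + 2·(-1284.4) = -2568.8
Reactants: 2·(-443.5) + 3·(+0.0) + 4·(+0.0) = -887.0
ΔH°rxn = (-2568.8) − (-887.0) = -1681.8 kJ/mol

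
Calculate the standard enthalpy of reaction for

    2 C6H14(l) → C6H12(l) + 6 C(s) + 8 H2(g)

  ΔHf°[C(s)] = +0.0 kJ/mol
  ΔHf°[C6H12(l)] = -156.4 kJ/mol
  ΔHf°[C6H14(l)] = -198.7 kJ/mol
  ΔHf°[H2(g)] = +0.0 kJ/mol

ΔH°rxn = 241.0 kJ/mol

ΔH°rxn = Σ nΔHf°(products) − Σ nΔHf°(reactants).
Products: 1·(-156.4) + 6·(+0.0) + 8·(+0.0) = -156.4
Reactants: 2·(-198.7) = -397.4
ΔH°rxn = (-156.4) − (-397.4) = 241.0 kJ/mol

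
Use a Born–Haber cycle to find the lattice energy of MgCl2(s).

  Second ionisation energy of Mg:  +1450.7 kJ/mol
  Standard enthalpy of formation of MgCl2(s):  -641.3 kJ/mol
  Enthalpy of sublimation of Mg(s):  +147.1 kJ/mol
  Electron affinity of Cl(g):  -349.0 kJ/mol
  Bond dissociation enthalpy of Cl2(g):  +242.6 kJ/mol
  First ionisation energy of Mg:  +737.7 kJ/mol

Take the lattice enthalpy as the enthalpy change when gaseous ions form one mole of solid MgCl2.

U = -2521.4 kJ/mol

ΔHf° = 1·ΔHsub + 1·(ΣIE) + 1·D(Cl2) + 2·EA + U
-641.3 = 1·(+147.1) + 1·(+2188.4) + 1·(+242.6) + 2·(-349.0) + U
U = -641.3 − (+1880.1) = -2521.4 kJ/mol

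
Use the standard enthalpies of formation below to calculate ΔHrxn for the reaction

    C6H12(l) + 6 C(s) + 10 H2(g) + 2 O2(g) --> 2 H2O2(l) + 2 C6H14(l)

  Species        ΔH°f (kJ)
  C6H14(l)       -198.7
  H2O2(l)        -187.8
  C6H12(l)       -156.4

ΔH°rxn = Σ nΔHf°(products) − Σ nΔHf°(reactants).
Products: 2·(-187.8) + 2·(-198.7) = -773.0
Reactants: 1·(-156.4) + 6·(+0.0) + 10·(+0.0) + 2·(+0.0) = -156.4
ΔHrxn = (-773.0) − (-156.4) = -616.6 kJ

ΔHrxn = -616.6 kJ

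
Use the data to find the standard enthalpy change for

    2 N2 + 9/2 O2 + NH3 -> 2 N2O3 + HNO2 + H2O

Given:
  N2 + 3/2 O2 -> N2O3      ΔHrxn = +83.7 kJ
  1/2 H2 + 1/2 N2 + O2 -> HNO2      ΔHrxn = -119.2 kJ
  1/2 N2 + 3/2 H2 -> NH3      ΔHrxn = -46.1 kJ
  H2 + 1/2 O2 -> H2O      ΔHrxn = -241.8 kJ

equation 1 × 2: (2)·(+83.7) = +167.4 kJ
equation 2 as written: -119.2 kJ
equation 3 reversed: +46.1 kJ
equation 4 as written: -241.8 kJ
ΔHrxn = (2)·(+83.7) + (1)·(-119.2) + (-1)·(-46.1) + (1)·(-241.8) = -147.5 kJ

ΔHrxn = -147.5 kJ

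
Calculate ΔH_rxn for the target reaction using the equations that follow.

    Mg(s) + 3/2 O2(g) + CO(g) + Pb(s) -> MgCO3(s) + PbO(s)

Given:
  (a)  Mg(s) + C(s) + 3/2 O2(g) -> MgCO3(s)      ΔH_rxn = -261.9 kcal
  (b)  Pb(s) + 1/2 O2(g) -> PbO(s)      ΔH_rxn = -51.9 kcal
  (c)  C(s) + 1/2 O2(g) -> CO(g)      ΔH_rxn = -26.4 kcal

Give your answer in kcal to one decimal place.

(a) as written: -261.9 kcal
(b) as written: -51.9 kcal
(c) reversed: +26.4 kcal
Summing the manipulated equations, ΔH_rxn = (-261.9) + (-51.9) + (+26.4) = -287.4 kcal

ΔH_rxn = -287.4 kcal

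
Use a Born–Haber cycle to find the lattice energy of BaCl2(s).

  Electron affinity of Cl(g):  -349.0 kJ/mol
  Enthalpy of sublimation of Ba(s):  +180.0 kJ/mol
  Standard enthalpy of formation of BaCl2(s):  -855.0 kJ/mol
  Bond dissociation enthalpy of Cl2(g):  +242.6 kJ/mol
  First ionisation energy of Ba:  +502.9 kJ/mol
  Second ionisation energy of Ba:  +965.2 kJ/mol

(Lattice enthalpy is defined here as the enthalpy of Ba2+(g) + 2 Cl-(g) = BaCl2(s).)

ΔHf° = 1·ΔHsub + 1·(ΣIE) + 1·D(Cl2) + 2·EA + U
-855.0 = 1·(+180.0) + 1·(+1468.1) + 1·(+242.6) + 2·(-349.0) + U
U = -855.0 − (+1192.7) = -2047.7 kJ/mol

U = -2047.7 kJ/mol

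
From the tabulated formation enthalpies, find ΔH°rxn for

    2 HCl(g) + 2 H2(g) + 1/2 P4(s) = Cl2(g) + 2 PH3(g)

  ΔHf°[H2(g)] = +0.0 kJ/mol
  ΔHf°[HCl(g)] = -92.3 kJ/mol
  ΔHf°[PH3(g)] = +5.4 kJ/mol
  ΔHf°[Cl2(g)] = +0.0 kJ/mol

ΔH°rxn = 195.4 kJ/mol

ΔH°rxn = Σ nΔHf°(products) − Σ nΔHf°(reactants).
Products: 1·(+0.0) + 2·(+5.4) = +10.8
Reactants: 2·(-92.3) + 2·(+0.0) + 1/2·(+0.0) = -184.6
ΔH°rxn = (+10.8) − (-184.6) = 195.4 kJ/mol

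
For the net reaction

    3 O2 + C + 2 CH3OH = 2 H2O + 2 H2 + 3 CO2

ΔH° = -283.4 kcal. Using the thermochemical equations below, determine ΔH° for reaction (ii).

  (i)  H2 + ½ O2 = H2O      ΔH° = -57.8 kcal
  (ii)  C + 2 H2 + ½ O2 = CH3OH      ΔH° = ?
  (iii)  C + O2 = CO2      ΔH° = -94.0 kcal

(i) × 2 (×2 to match 2 H2O in the target): (2)·(-57.8) = -115.6 kcal
(ii) reversed and × 2 (CH3OH must end up as a reactant; scale by 2 for the 2 CH3OH): contributes −2·x
(iii) × 3 (×3 to match 3 CO2 in the target): (3)·(-94.0) = -282.0 kcal
-283.4 = (-115.6) + (-282.0) − 2·x
x = (-283.4 − (-397.6)) / (-2) = -57.1 kcal

ΔH° = -57.1 kcal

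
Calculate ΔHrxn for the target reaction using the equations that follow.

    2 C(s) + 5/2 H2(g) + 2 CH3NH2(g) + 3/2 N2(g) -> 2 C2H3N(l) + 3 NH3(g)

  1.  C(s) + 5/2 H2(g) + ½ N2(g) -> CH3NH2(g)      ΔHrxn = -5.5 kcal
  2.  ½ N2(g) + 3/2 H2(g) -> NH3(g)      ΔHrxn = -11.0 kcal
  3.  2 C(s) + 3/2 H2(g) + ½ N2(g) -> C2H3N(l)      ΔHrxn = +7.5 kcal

ΔHrxn = -7.0 kcal

eq. 1 reversed and × 2 (CH3NH2(g) must end up as a reactant; scale by 2 for the 2 CH3NH2(g)): (-2)·(-5.5) = +11.0 kcal
eq. 2 × 3 (scale by 3 for the 3 NH3(g)): (3)·(-11.0) = -33.0 kcal
eq. 3 × 2 (scale by 2 for the 2 C2H3N(l)): (2)·(+7.5) = +15.0 kcal
Combining the equations, ΔHrxn = (+11.0) + (-33.0) + (+15.0) = -7.0 kcal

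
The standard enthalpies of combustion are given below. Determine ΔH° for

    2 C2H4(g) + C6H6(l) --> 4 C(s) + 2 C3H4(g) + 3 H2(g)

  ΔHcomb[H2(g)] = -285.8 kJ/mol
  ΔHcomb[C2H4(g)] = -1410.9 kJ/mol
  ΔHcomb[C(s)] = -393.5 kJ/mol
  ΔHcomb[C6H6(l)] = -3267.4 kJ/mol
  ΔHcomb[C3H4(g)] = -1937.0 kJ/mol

Using ΔH = Σ nΔHc°(reactants) − Σ nΔHc°(products):
= [2·(-1410.9) + 1·(-3267.4)] − [4·(-393.5) + 2·(-1937.0) + 3·(-285.8)]
= 216.2 kJ/mol

ΔH° = 216.2 kJ/mol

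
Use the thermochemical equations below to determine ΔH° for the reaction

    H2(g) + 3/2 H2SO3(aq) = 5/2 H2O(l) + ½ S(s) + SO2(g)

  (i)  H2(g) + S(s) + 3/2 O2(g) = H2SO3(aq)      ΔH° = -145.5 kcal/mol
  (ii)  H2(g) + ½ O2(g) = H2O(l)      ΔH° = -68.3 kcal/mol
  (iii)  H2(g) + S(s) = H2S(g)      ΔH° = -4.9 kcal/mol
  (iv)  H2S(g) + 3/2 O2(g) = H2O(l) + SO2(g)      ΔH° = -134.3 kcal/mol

(i) reversed and × 3/2: (-3/2)·(-145.5) = +218.25 kcal/mol
(ii) × 3/2: (3/2)·(-68.3) = -102.45 kcal/mol
(iii) as written: -4.9 kcal/mol
(iv) as written: -134.3 kcal/mol
Summing the manipulated equations, ΔH° = (-3/2)·(-145.5) + (3/2)·(-68.3) + (1)·(-4.9) + (1)·(-134.3) = -23.4 kcal/mol

ΔH° = -23.4 kcal/mol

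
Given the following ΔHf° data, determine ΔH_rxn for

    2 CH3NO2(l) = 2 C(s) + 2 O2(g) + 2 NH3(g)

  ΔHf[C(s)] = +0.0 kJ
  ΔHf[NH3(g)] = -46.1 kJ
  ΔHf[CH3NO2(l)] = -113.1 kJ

ΔH_rxn = 134.0 kJ

Products: 2·(+0.0) + 2·(+0.0) + 2·(-46.1) = -92.2
Reactants: 2·(-113.1) = -226.2
ΔH_rxn = (-92.2) − (-226.2) = 134.0 kJ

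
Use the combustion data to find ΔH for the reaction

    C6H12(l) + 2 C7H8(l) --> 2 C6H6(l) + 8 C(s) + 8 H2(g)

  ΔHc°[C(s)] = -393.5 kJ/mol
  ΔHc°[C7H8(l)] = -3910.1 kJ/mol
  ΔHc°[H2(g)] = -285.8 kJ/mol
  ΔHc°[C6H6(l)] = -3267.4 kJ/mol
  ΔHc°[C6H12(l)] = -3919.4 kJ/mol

ΔH = 229.6 kJ/mol

With combustion enthalpies, reactants minus products:
= [1·(-3919.4) + 2·(-3910.1)] − [2·(-3267.4) + 8·(-393.5) + 8·(-285.8)]
= 229.6 kJ/mol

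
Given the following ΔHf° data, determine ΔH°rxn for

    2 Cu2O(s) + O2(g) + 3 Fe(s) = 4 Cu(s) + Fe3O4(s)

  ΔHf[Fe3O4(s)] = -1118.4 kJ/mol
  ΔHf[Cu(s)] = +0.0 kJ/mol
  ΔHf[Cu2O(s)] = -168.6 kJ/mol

ΔH°rxn = Σ nΔHf°(products) − Σ nΔHf°(reactants).
Products: 4·(+0.0) + 1·(-1118.4) = -1118.4
Reactants: 2·(-168.6) + 1·(+0.0) + 3·(+0.0) = -337.2
ΔH°rxn = (-1118.4) − (-337.2) = -781.2 kJ/mol

ΔH°rxn = -781.2 kJ/mol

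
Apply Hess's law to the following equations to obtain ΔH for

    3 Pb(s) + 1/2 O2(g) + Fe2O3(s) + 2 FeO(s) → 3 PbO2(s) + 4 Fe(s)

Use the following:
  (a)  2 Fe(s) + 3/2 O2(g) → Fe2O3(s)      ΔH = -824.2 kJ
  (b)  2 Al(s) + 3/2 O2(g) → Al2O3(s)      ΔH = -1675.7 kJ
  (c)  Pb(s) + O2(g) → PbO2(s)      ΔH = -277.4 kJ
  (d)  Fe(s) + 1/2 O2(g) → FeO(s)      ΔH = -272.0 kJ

ΔH = 536.0 kJ

(a) reversed: +824.2 kJ
(b): not needed.
(c) × 3: (3)·(-277.4) = -832.2 kJ
(d) reversed and × 2: (-2)·(-272.0) = +544.0 kJ
Since enthalpy is a state function, ΔH = (-1)·(-824.2) + (3)·(-277.4) + (-2)·(-272.0) = 536.0 kJ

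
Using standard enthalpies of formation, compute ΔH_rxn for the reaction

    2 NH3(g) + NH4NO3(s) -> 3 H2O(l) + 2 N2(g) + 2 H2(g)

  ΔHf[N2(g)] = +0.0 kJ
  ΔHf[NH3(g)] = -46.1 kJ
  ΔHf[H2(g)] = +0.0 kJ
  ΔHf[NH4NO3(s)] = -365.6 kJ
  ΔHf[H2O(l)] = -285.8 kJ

ΔH°rxn = Σ nΔHf°(products) − Σ nΔHf°(reactants).
Products: 3·(-285.8) + 2·(+0.0) + 2·(+0.0) = -857.4
Reactants: 2·(-46.1) + 1·(-365.6) = -457.8
ΔH_rxn = (-857.4) − (-457.8) = -399.6 kJ

ΔH_rxn = -399.6 kJ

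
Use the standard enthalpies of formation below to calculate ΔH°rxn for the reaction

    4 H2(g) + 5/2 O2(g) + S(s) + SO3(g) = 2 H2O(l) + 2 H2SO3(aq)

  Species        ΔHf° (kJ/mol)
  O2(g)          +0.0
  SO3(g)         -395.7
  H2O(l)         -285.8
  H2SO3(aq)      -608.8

ΔH°rxn = Σ nΔHf°(products) − Σ nΔHf°(reactants).
Products: 2·(-285.8) + 2·(-608.8) = -1789.2
Reactants: 4·(+0.0) + 5/2·(+0.0) + 1·(+0.0) + 1·(-395.7) = -395.7
ΔH°rxn = (-1789.2) − (-395.7) = -1393.5 kJ/mol

ΔH°rxn = -1393.5 kJ/mol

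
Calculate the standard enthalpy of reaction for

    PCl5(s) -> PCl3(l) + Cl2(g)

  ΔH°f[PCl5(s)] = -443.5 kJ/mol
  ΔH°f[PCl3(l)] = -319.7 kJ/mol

Products: 1·(-319.7) + 1·(+0.0) = -319.7
Reactants: 1·(-443.5) = -443.5
ΔH_rxn = (-319.7) − (-443.5) = 123.8 kJ/mol

ΔH_rxn = 123.8 kJ/mol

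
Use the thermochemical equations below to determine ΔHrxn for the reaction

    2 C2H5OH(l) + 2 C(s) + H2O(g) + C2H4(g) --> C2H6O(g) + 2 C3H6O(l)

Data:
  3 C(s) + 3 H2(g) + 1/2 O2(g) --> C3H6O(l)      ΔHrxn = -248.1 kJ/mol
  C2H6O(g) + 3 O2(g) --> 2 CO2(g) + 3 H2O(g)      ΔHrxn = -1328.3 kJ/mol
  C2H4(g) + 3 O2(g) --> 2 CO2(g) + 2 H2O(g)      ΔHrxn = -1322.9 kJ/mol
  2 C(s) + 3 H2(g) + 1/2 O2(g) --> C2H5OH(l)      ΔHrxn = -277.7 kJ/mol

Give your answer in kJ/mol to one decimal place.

ΔHrxn = 64.6 kJ/mol

equation 1 × 2: (2)·(-248.1) = -496.2 kJ/mol
equation 2 reversed: +1328.3 kJ/mol
equation 3 as written: -1322.9 kJ/mol
equation 4 reversed and × 2: (-2)·(-277.7) = +555.4 kJ/mol
Since enthalpy is a state function, ΔHrxn = (2)·(-248.1) + (-1)·(-1328.3) + (1)·(-1322.9) + (-2)·(-277.7) = 64.6 kJ/mol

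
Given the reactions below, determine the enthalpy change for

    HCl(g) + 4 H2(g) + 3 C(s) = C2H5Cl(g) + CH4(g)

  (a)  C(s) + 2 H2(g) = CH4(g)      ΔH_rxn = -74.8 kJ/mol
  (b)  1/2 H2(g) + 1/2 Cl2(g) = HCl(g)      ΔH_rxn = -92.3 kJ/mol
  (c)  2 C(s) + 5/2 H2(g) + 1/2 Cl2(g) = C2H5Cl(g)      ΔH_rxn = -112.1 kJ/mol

ΔH_rxn = -94.6 kJ/mol

(a) as written: -74.8 kJ/mol
(b) reversed: +92.3 kJ/mol
(c) as written: -112.1 kJ/mol
Combining the equations, ΔH_rxn = (1)·(-74.8) + (-1)·(-92.3) + (1)·(-112.1) = -94.6 kJ/mol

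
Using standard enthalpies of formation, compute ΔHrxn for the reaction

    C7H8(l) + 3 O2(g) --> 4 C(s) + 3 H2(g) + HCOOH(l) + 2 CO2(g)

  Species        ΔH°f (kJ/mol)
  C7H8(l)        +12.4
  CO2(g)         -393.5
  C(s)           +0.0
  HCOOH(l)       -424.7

ΔHrxn = -1224.1 kJ/mol

Products: 4·(+0.0) + 3·(+0.0) + 1·(-424.7) + 2·(-393.5) = -1211.7
Reactants: 1·(+12.4) + 3·(+0.0) = +12.4
ΔHrxn = (-1211.7) − (+12.4) = -1224.1 kJ/mol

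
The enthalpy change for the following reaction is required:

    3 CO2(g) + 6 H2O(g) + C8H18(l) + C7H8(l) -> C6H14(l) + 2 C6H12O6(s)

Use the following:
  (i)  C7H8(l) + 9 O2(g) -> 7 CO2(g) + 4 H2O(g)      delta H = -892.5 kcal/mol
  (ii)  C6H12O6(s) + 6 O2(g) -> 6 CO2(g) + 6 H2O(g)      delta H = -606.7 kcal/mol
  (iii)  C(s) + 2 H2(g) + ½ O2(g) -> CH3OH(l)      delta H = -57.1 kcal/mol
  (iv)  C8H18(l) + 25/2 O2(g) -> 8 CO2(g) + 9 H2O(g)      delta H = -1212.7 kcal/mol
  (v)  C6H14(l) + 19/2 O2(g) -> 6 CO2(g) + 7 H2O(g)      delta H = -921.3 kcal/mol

delta H = 29.5 kcal/mol

(i) as written (C7H8(l) already on the reactant side): -892.5 kcal/mol
(ii) reversed and × 2 (reverse to put C6H12O6(s) on the product side; ×2 to match 2 C6H12O6(s) in the target): (-2)·(-606.7) = +1213.4 kcal/mol
(iii): not needed (CH3OH(l) appears nowhere else).
(iv) as written (C8H18(l) already on the reactant side): -1212.7 kcal/mol
(v) reversed (C6H14(l) must end up as a product): +921.3 kcal/mol
delta H = (-892.5) + (+1213.4) + (-1212.7) + (+921.3) = 29.5 kcal/mol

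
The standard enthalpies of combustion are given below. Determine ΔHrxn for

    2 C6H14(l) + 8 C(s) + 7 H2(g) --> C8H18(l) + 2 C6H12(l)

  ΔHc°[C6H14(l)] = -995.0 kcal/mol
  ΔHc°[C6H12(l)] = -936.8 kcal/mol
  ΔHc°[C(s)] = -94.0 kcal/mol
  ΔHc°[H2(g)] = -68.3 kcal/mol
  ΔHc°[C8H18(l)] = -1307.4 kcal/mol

With combustion enthalpies, reactants minus products:
= [2·(-995.0) + 8·(-94.0) + 7·(-68.3)] − [1·(-1307.4) + 2·(-936.8)]
= -39.1 kcal/mol

ΔHrxn = -39.1 kcal/mol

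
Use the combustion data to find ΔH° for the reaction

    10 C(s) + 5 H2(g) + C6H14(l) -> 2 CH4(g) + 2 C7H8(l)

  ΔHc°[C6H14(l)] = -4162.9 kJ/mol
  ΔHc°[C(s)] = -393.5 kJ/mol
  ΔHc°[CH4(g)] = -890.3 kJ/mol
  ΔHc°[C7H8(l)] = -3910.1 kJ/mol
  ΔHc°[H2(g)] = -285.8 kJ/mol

Using ΔH = Σ nΔHc°(reactants) − Σ nΔHc°(products):
= [10·(-393.5) + 5·(-285.8) + 1·(-4162.9)] − [2·(-890.3) + 2·(-3910.1)]
= 73.9 kJ/mol

ΔH° = 73.9 kJ/mol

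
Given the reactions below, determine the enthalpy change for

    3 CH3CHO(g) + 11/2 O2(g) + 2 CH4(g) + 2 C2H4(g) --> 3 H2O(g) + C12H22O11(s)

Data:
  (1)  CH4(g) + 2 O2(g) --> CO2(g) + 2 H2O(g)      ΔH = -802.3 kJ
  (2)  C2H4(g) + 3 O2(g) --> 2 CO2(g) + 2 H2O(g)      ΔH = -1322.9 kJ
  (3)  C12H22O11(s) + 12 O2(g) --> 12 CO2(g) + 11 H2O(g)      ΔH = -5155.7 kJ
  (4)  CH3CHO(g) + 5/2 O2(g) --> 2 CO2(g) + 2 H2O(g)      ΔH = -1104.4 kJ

(1) × 2 (×2 to match 2 CH4(g) in the target): (2)·(-802.3) = -1604.6 kJ
(2) × 2 (scale by 2 for the 2 C2H4(g)): (2)·(-1322.9) = -2645.8 kJ
(3) reversed (reverse to put C12H22O11(s) on the product side): +5155.7 kJ
(4) × 3 (scale by 3 for the 3 CH3CHO(g)): (3)·(-1104.4) = -3313.2 kJ
ΔH = (2)·(-802.3) + (2)·(-1322.9) + (-1)·(-5155.7) + (3)·(-1104.4) = -2407.9 kJ

ΔH = -2407.9 kJ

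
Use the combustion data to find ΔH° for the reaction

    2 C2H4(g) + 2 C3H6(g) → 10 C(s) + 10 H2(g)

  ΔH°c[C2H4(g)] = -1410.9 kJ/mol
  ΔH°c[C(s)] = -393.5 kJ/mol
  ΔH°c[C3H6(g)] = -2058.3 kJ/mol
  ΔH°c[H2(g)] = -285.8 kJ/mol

ΔH° = -145.4 kJ/mol

Using ΔH = Σ nΔHc°(reactants) − Σ nΔHc°(products):
= [2·(-1410.9) + 2·(-2058.3)] − [10·(-393.5) + 10·(-285.8)]
= -145.4 kJ/mol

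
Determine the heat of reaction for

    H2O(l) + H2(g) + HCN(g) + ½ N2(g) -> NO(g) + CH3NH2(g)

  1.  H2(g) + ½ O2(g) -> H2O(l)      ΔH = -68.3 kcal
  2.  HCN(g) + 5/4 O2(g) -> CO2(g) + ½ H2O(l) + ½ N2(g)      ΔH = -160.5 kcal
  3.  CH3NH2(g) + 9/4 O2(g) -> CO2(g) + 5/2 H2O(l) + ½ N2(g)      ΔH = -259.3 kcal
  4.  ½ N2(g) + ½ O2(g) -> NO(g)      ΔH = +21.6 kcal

ΔH = 52.1 kcal

eq. 1 as written (H2(g) already on the reactant side): -68.3 kcal
eq. 2 as written (HCN(g) already on the reactant side): -160.5 kcal
eq. 3 reversed (reverse to put CH3NH2(g) on the product side): +259.3 kcal
eq. 4 as written (NO(g) already on the product side): +21.6 kcal
ΔH = (1)·(-68.3) + (1)·(-160.5) + (-1)·(-259.3) + (1)·(+21.6) = 52.1 kcal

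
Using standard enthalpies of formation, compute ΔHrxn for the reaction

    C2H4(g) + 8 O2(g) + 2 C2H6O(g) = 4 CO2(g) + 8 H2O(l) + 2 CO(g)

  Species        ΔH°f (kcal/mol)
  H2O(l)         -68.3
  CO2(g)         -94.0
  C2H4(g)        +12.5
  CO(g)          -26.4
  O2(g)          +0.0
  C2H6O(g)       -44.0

Products: 4·(-94.0) + 8·(-68.3) + 2·(-26.4) = -975.2
Reactants: 1·(+12.5) + 8·(+0.0) + 2·(-44.0) = -75.5
ΔHrxn = (-975.2) − (-75.5) = -899.7 kcal/mol

ΔHrxn = -899.7 kcal/mol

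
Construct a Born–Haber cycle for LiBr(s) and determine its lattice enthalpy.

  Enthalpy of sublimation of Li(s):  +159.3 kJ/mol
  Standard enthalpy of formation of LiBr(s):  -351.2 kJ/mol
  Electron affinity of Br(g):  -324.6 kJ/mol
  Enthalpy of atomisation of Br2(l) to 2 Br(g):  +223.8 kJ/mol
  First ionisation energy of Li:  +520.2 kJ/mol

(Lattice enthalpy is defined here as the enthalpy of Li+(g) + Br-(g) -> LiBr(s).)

U = -818.0 kJ/mol

ΔHf° = 1·ΔHsub + 1·(ΣIE) + 1/2·D(Br2) + 1·EA + U
-351.2 = 1·(+159.3) + 1·(+520.2) + 1/2·(+223.8) + 1·(-324.6) + U
U = -351.2 − (+466.8) = -818.0 kJ/mol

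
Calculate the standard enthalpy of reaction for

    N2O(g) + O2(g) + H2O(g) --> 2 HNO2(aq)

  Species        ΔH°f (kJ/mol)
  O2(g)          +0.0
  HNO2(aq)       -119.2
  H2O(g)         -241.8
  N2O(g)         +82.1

Products: 2·(-119.2) = -238.4
Reactants: 1·(+82.1) + 1·(+0.0) + 1·(-241.8) = -159.7
ΔH_rxn = (-238.4) − (-159.7) = -78.7 kJ/mol

ΔH_rxn = -78.7 kJ/mol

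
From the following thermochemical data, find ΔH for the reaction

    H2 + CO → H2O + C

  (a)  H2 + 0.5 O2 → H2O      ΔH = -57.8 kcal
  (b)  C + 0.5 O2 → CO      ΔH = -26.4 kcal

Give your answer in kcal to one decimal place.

(a) as written (H2O already on the product side): -57.8 kcal
(b) reversed (CO must end up as a reactant): +26.4 kcal
ΔH = (-57.8) + (+26.4) = -31.4 kcal

ΔH = -31.4 kcal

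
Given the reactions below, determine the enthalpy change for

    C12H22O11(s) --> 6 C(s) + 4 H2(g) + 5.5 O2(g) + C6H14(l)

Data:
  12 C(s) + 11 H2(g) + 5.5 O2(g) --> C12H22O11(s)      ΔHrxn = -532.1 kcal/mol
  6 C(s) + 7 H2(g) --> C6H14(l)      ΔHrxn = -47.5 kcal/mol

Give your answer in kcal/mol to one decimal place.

ΔHrxn = 484.6 kcal/mol

equation 1 reversed: +532.1 kcal/mol
equation 2 as written: -47.5 kcal/mol
By Hess's law, ΔHrxn = (+532.1) + (-47.5) = 484.6 kcal/mol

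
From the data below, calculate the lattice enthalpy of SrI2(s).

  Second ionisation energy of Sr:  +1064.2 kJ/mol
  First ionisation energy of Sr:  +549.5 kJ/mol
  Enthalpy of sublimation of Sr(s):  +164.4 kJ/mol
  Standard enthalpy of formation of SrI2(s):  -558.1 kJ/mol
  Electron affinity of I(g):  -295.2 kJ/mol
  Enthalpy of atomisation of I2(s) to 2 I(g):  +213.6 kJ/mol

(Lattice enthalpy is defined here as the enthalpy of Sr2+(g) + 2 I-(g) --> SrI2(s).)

ΔHf° = 1·ΔHsub + 1·(ΣIE) + 1·D(I2) + 2·EA + U
-558.1 = 1·(+164.4) + 1·(+1613.7) + 1·(+213.6) + 2·(-295.2) + U
U = -558.1 − (+1401.3) = -1959.4 kJ/mol

U = -1959.4 kJ/mol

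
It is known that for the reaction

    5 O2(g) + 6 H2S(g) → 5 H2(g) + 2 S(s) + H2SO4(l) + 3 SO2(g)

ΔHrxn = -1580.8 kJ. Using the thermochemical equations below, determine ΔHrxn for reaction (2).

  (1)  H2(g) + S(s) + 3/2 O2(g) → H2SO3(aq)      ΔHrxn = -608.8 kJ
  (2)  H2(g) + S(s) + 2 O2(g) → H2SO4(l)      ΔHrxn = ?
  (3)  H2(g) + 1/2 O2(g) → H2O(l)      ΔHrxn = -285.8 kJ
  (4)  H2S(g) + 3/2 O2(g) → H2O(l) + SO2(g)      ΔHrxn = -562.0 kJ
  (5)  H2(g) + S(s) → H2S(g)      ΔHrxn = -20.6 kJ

ΔHrxn = -814.0 kJ

(1): not needed.
(2) as written: contributes x
(3) reversed and × 3: (-3)·(-285.8) = +857.4 kJ
(4) × 3: (3)·(-562.0) = -1686.0 kJ
(5) reversed and × 3: (-3)·(-20.6) = +61.8 kJ
-1580.8 = (+857.4) + (-1686.0) + (+61.8) + x
x = (-1580.8 − (-766.8)) / (1) = -814.0 kJ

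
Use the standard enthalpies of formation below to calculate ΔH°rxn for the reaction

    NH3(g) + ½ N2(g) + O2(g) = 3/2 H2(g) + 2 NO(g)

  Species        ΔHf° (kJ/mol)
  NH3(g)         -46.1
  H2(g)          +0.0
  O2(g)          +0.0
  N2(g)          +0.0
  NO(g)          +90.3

ΔH°rxn = 226.7 kJ/mol

Products: 3/2·(+0.0) + 2·(+90.3) = +180.6
Reactants: 1·(-46.1) + 1/2·(+0.0) + 1·(+0.0) = -46.1
ΔH°rxn = (+180.6) − (-46.1) = 226.7 kJ/mol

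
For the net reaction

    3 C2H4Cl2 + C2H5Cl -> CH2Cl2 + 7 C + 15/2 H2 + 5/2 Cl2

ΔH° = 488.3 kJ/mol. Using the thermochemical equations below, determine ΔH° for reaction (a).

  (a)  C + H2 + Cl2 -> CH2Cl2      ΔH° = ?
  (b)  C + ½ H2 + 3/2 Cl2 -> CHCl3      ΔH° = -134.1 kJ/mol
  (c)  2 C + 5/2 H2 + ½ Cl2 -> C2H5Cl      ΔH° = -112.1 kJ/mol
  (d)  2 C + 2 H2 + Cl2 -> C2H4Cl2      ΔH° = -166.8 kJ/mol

ΔH° = -124.2 kJ/mol

(a) as written: contributes x
(b): not needed.
(c) reversed: +112.1 kJ/mol
(d) reversed and × 3: (-3)·(-166.8) = +500.4 kJ/mol
+488.3 = (+112.1) + (+500.4) + x
x = (+488.3 − (+612.5)) / (1) = -124.2 kJ/mol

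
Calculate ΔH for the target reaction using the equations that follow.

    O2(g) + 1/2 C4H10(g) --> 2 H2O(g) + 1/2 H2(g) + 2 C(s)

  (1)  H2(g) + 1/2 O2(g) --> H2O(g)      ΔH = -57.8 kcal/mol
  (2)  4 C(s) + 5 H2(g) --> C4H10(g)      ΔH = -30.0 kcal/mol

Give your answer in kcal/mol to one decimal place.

ΔH = -100.6 kcal/mol

(1) × 2 (×2 to match 2 H2O(g) in the target): (2)·(-57.8) = -115.6 kcal/mol
(2) reversed and × 1/2 (reverse to put C4H10(g) on the reactant side; ×1/2 to match 1/2 C4H10(g) in the target): (-1/2)·(-30.0) = +15.0 kcal/mol
Summing the manipulated equations, ΔH = (-115.6) + (+15.0) = -100.6 kcal/mol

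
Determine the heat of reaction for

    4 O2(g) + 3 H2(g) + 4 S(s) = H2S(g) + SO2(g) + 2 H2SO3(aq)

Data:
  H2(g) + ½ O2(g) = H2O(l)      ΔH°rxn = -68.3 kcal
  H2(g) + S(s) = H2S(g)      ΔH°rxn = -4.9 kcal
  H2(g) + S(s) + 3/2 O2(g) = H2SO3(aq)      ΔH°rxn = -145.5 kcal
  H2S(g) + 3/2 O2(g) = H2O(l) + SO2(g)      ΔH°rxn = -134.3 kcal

ΔH°rxn = -366.8 kcal

equation 1 reversed: +68.3 kcal
equation 2 × 2: (2)·(-4.9) = -9.8 kcal
equation 3 × 2: (2)·(-145.5) = -291.0 kcal
equation 4 as written: -134.3 kcal
ΔH°rxn = (+68.3) + (-9.8) + (-291.0) + (-134.3) = -366.8 kcal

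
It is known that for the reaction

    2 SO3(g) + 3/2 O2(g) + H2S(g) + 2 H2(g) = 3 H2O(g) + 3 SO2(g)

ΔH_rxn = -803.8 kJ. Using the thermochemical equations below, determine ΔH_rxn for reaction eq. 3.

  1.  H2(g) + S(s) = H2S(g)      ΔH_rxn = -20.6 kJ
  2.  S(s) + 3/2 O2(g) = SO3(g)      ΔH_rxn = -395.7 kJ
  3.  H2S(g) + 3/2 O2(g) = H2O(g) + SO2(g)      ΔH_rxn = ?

eq. 1 × 2: (2)·(-20.6) = -41.2 kJ
eq. 2 reversed and × 2: (-2)·(-395.7) = +791.4 kJ
eq. 3 × 3: contributes 3·x
-803.8 = (-41.2) + (+791.4) + 3·x
x = (-803.8 − (+750.2)) / (3) = -518.0 kJ

ΔH_rxn = -518.0 kJ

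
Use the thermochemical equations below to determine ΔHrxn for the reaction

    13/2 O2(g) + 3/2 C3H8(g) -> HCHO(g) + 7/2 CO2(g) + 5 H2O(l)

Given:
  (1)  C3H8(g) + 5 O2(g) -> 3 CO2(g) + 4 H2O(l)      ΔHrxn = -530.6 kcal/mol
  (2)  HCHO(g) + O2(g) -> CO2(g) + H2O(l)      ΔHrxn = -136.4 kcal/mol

ΔHrxn = -659.5 kcal/mol

(1) × 3/2 (scale by 3/2 for the 3/2 C3H8(g)): (3/2)·(-530.6) = -795.9 kcal/mol
(2) reversed (reverse to put HCHO(g) on the product side): +136.4 kcal/mol
By Hess's law, ΔHrxn = (-795.9) + (+136.4) = -659.5 kcal/mol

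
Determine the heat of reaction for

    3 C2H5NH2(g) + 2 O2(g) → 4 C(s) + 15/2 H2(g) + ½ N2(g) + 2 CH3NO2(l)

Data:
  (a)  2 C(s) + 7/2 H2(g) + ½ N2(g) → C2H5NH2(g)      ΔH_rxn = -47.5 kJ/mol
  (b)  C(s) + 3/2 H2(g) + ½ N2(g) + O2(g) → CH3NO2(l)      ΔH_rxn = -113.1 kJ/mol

ΔH_rxn = -83.7 kJ/mol

(a) reversed and × 3 (reverse to put C2H5NH2(g) on the reactant side; ×3 to match 3 C2H5NH2(g) in the target): (-3)·(-47.5) = +142.5 kJ/mol
(b) × 2 (×2 to match 2 CH3NO2(l) in the target): (2)·(-113.1) = -226.2 kJ/mol
ΔH_rxn = (+142.5) + (-226.2) = -83.7 kJ/mol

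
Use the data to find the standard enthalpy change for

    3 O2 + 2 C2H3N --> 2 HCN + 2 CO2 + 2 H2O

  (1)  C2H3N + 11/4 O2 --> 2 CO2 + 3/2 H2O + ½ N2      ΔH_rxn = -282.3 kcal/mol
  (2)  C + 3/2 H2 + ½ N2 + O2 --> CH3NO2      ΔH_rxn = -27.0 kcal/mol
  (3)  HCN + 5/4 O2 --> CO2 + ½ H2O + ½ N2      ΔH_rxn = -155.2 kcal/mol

(1) × 2 (×2 to match 2 C2H3N in the target): (2)·(-282.3) = -564.6 kcal/mol
(2): not needed (H2 appears nowhere else).
(3) reversed and × 2 (HCN must end up as a product; ×2 to match 2 HCN in the target): (-2)·(-155.2) = +310.4 kcal/mol
ΔH_rxn = (-564.6) + (+310.4) = -254.2 kcal/mol

ΔH_rxn = -254.2 kcal/mol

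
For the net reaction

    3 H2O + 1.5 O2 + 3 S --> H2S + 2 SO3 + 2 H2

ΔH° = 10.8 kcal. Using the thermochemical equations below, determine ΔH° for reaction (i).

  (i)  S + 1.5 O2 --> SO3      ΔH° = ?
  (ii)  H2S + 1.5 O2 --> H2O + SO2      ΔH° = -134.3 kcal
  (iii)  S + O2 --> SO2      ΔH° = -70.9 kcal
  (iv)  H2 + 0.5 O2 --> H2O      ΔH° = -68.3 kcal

ΔH° = -94.6 kcal

(i) × 2 (×2 to match 2 SO3 in the target): contributes 2·x
(ii) reversed (H2S must end up as a product): +134.3 kcal
(iii) as written: -70.9 kcal
(iv) reversed and × 2 (H2 must end up as a product; ×2 to match 2 H2 in the target): (-2)·(-68.3) = +136.6 kcal
+10.8 = (+134.3) + (-70.9) + (+136.6) + 2·x
x = (+10.8 − (+200.0)) / (2) = -94.6 kcal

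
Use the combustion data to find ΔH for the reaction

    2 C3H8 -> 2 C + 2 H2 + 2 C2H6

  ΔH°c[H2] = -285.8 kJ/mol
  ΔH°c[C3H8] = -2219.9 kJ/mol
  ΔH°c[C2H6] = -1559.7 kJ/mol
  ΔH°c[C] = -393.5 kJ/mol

ΔH = 38.2 kJ/mol

Using ΔH = Σ nΔHc°(reactants) − Σ nΔHc°(products):
= [2·(-2219.9)] − [2·(-393.5) + 2·(-285.8) + 2·(-1559.7)]
= 38.2 kJ/mol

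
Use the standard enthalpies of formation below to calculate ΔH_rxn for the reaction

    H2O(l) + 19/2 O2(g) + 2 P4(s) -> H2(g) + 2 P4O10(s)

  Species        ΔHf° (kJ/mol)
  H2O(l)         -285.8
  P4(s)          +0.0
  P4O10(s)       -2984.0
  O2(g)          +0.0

Products: 1·(+0.0) + 2·(-2984.0) = -5968.0
Reactants: 1·(-285.8) + 19/2·(+0.0) + 2·(+0.0) = -285.8
ΔH_rxn = (-5968.0) − (-285.8) = -5682.2 kJ/mol

ΔH_rxn = -5682.2 kJ/mol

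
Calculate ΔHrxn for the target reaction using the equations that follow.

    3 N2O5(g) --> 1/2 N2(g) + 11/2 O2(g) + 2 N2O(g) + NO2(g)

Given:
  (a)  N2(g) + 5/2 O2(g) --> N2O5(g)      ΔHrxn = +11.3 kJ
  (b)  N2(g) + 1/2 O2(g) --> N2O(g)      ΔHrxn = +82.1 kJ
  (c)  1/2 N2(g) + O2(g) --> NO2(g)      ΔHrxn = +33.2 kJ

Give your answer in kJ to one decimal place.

ΔHrxn = 163.5 kJ

(a) reversed and × 3: (-3)·(+11.3) = -33.9 kJ
(b) × 2: (2)·(+82.1) = +164.2 kJ
(c) as written: +33.2 kJ
Since enthalpy is a state function, ΔHrxn = (-33.9) + (+164.2) + (+33.2) = 163.5 kJ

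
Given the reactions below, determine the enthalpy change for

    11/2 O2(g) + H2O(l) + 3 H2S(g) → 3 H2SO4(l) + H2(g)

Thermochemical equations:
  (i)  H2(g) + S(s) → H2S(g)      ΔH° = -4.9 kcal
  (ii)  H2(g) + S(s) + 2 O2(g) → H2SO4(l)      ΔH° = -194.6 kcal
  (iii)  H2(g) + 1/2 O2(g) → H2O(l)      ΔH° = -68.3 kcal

(i) reversed and × 3: (-3)·(-4.9) = +14.7 kcal
(ii) × 3: (3)·(-194.6) = -583.8 kcal
(iii) reversed: +68.3 kcal
By Hess's law, ΔH° = (+14.7) + (-583.8) + (+68.3) = -500.8 kcal

ΔH° = -500.8 kcal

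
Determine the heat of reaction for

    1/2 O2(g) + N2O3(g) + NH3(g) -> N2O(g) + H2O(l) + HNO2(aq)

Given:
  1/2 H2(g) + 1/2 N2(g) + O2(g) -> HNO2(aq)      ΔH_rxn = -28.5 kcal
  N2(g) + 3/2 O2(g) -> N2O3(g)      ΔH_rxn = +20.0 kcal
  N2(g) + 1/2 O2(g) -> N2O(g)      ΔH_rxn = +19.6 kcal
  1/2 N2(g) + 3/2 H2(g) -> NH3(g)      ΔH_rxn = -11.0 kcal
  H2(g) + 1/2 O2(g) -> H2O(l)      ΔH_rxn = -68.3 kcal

ΔH_rxn = -86.2 kcal

equation 1 as written: -28.5 kcal
equation 2 reversed: -20.0 kcal
equation 3 as written: +19.6 kcal
equation 4 reversed: +11.0 kcal
equation 5 as written: -68.3 kcal
Summing the manipulated equations, ΔH_rxn = (1)·(-28.5) + (-1)·(+20.0) + (1)·(+19.6) + (-1)·(-11.0) + (1)·(-68.3) = -86.2 kcal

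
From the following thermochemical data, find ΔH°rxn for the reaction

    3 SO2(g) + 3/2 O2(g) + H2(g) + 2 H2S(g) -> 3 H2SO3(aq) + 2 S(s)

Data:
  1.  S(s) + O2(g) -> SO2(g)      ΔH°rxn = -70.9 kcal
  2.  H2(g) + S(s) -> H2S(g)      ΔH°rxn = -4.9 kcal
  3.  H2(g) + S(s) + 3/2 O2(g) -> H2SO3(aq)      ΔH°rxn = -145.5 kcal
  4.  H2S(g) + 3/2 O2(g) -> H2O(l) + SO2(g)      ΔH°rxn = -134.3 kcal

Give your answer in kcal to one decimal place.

ΔH°rxn = -214.0 kcal

eq. 1 reversed and × 3: (-3)·(-70.9) = +212.7 kcal
eq. 2 reversed and × 2: (-2)·(-4.9) = +9.8 kcal
eq. 3 × 3: (3)·(-145.5) = -436.5 kcal
eq. 4: not needed.
Since enthalpy is a state function, ΔH°rxn = (-3)·(-70.9) + (-2)·(-4.9) + (3)·(-145.5) = -214.0 kcal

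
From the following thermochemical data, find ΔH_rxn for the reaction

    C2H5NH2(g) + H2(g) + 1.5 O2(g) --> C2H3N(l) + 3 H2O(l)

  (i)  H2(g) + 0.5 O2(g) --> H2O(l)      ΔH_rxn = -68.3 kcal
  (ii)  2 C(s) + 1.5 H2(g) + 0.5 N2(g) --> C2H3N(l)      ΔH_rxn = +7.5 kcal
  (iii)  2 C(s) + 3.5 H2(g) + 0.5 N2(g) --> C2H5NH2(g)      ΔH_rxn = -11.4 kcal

ΔH_rxn = -186.0 kcal

(i) × 3 (×3 to match 3 H2O(l) in the target): (3)·(-68.3) = -204.9 kcal
(ii) as written (C2H3N(l) already on the product side): +7.5 kcal
(iii) reversed (reverse to put C2H5NH2(g) on the reactant side): +11.4 kcal
ΔH_rxn = (3)·(-68.3) + (1)·(+7.5) + (-1)·(-11.4) = -186.0 kcal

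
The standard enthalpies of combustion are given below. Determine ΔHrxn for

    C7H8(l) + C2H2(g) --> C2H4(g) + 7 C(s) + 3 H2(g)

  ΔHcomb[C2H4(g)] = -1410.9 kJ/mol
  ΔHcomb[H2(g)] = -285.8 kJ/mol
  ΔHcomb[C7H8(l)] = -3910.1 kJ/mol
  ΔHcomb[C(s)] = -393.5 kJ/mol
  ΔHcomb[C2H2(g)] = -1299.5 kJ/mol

Using ΔH = Σ nΔHc°(reactants) − Σ nΔHc°(products):
= [1·(-3910.1) + 1·(-1299.5)] − [1·(-1410.9) + 7·(-393.5) + 3·(-285.8)]
= -186.8 kJ/mol

ΔHrxn = -186.8 kJ/mol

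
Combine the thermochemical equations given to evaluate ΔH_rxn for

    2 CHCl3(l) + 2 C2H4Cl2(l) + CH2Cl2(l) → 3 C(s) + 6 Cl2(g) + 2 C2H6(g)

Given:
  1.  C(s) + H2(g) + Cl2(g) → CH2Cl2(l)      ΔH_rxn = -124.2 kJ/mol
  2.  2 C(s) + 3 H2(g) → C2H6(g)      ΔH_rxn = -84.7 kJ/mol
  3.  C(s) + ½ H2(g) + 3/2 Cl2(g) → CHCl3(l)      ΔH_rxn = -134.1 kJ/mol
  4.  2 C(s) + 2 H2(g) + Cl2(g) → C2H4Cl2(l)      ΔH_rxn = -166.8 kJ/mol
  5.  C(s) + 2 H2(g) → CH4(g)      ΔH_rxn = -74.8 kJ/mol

eq. 1 reversed (reverse to put CH2Cl2(l) on the reactant side): +124.2 kJ/mol
eq. 2 × 2 (scale by 2 for the 2 C2H6(g)): (2)·(-84.7) = -169.4 kJ/mol
eq. 3 reversed and × 2 (reverse to put CHCl3(l) on the reactant side; scale by 2 for the 2 CHCl3(l)): (-2)·(-134.1) = +268.2 kJ/mol
eq. 4 reversed and × 2 (C2H4Cl2(l) must end up as a reactant; ×2 to match 2 C2H4Cl2(l) in the target): (-2)·(-166.8) = +333.6 kJ/mol
eq. 5: not needed (CH4(g) appears nowhere else).
ΔH_rxn = (+124.2) + (-169.4) + (+268.2) + (+333.6) = 556.6 kJ/mol

ΔH_rxn = 556.6 kJ/mol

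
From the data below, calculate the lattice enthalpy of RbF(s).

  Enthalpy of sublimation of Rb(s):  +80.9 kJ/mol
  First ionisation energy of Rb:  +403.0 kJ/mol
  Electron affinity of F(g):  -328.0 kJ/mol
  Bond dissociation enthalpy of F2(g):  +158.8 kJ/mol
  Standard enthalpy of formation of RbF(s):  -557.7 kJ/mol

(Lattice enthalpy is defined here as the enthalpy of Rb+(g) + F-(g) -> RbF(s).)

ΔHf° = 1·ΔHsub + 1·(ΣIE) + 1/2·D(F2) + 1·EA + U
-557.7 = 1·(+80.9) + 1·(+403.0) + 1/2·(+158.8) + 1·(-328.0) + U
U = -557.7 − (+235.3) = -793.0 kJ/mol

U = -793.0 kJ/mol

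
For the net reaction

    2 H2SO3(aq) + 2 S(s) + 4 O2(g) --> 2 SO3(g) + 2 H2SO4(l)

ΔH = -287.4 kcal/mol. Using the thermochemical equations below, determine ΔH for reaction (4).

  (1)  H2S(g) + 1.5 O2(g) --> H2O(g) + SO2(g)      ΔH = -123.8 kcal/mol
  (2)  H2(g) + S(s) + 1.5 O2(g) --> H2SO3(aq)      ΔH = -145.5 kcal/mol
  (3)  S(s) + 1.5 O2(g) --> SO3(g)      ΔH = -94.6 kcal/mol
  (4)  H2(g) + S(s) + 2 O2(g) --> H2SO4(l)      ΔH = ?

(1): not needed.
(2) reversed and × 2: (-2)·(-145.5) = +291.0 kcal/mol
(3) × 2: (2)·(-94.6) = -189.2 kcal/mol
(4) × 2: contributes 2·x
-287.4 = (+291.0) + (-189.2) + 2·x
x = (-287.4 − (+101.8)) / (2) = -194.6 kcal/mol

ΔH = -194.6 kcal/mol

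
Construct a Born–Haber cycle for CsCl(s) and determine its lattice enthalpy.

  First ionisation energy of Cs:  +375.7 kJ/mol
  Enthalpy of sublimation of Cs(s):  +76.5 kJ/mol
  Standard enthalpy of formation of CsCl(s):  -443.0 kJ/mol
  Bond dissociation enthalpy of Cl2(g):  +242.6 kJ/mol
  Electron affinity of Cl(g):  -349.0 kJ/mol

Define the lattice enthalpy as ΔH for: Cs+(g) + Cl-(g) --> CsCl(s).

ΔHf° = 1·ΔHsub + 1·(ΣIE) + 1/2·D(Cl2) + 1·EA + U
-443.0 = 1·(+76.5) + 1·(+375.7) + 1/2·(+242.6) + 1·(-349.0) + U
U = -443.0 − (+224.5) = -667.5 kJ/mol

U = -667.5 kJ/mol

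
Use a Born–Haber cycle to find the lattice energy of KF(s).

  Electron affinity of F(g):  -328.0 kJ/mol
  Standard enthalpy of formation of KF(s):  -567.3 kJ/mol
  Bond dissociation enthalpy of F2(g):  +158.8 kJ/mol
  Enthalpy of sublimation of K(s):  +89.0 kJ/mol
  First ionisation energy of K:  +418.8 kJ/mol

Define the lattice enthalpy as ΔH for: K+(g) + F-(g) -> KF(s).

U = -826.5 kJ/mol

ΔHf° = 1·ΔHsub + 1·(ΣIE) + 1/2·D(F2) + 1·EA + U
-567.3 = 1·(+89.0) + 1·(+418.8) + 1/2·(+158.8) + 1·(-328.0) + U
U = -567.3 − (+259.2) = -826.5 kJ/mol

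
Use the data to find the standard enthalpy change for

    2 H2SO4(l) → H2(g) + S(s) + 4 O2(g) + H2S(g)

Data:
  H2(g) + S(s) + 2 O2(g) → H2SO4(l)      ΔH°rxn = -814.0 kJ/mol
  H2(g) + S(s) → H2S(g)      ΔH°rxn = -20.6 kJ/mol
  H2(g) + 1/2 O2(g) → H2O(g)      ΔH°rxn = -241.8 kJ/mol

ΔH°rxn = 1607.4 kJ/mol

equation 1 reversed and × 2: (-2)·(-814.0) = +1628.0 kJ/mol
equation 2 as written: -20.6 kJ/mol
equation 3: not needed.
Combining the equations, ΔH°rxn = (-2)·(-814.0) + (1)·(-20.6) = 1607.4 kJ/mol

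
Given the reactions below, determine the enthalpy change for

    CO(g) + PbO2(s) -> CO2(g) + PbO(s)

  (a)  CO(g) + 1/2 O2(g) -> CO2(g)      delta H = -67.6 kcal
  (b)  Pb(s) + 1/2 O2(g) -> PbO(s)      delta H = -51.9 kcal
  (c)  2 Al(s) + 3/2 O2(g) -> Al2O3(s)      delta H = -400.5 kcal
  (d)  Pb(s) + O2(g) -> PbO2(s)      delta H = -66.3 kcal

delta H = -53.2 kcal

(a) as written (CO(g) already on the reactant side): -67.6 kcal
(b) as written (PbO(s) already on the product side): -51.9 kcal
(c): not needed (Al2O3(s) appears nowhere else).
(d) reversed (PbO2(s) must end up as a reactant): +66.3 kcal
Since enthalpy is a state function, delta H = (-67.6) + (-51.9) + (+66.3) = -53.2 kcal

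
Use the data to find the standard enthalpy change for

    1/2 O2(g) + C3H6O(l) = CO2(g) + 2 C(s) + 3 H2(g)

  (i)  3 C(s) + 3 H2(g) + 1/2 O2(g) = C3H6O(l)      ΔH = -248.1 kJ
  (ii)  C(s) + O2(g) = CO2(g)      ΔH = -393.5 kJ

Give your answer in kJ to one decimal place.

ΔH = -145.4 kJ

(i) reversed (reverse to put C3H6O(l) on the reactant side): +248.1 kJ
(ii) as written (CO2(g) already on the product side): -393.5 kJ
ΔH = (+248.1) + (-393.5) = -145.4 kJ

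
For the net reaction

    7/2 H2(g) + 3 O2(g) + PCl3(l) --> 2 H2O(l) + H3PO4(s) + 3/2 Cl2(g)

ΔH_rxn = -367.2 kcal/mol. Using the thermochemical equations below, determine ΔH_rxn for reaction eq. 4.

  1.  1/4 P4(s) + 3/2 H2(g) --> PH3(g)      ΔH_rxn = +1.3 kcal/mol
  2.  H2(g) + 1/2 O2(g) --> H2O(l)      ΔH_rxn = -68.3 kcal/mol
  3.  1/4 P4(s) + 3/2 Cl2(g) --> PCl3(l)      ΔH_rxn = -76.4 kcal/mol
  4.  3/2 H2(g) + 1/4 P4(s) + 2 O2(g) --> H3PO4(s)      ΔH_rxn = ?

ΔH_rxn = -307.0 kcal/mol

eq. 1: not needed (PH3(g) appears nowhere else).
eq. 2 × 2 (×2 to match 2 H2O(l) in the target): (2)·(-68.3) = -136.6 kcal/mol
eq. 3 reversed (PCl3(l) must end up as a reactant): +76.4 kcal/mol
eq. 4 as written (H3PO4(s) already on the product side): contributes x
-367.2 = (-136.6) + (+76.4) + x
x = (-367.2 − (-60.2)) / (1) = -307.0 kcal/mol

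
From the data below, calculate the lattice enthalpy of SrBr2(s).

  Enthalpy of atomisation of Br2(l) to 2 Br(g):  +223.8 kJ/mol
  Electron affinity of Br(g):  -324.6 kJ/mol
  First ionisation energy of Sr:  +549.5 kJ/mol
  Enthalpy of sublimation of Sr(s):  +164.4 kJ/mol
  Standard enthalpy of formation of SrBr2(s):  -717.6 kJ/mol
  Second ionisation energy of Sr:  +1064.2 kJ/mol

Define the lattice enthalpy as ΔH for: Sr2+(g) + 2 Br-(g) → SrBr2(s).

U = -2070.3 kJ/mol

ΔHf° = 1·ΔHsub + 1·(ΣIE) + 1·D(Br2) + 2·EA + U
-717.6 = 1·(+164.4) + 1·(+1613.7) + 1·(+223.8) + 2·(-324.6) + U
U = -717.6 − (+1352.7) = -2070.3 kJ/mol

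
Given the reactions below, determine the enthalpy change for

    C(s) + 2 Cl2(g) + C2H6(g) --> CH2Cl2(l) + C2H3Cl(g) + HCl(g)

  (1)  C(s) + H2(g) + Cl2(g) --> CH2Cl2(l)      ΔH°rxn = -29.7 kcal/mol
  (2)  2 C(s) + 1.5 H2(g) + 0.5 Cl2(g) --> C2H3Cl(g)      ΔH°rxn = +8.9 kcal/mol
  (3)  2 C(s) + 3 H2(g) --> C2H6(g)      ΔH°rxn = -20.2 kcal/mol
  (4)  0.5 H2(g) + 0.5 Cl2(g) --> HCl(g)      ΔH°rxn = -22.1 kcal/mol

(1) as written: -29.7 kcal/mol
(2) as written: +8.9 kcal/mol
(3) reversed: +20.2 kcal/mol
(4) as written: -22.1 kcal/mol
ΔH°rxn = (1)·(-29.7) + (1)·(+8.9) + (-1)·(-20.2) + (1)·(-22.1) = -22.7 kcal/mol

ΔH°rxn = -22.7 kcal/mol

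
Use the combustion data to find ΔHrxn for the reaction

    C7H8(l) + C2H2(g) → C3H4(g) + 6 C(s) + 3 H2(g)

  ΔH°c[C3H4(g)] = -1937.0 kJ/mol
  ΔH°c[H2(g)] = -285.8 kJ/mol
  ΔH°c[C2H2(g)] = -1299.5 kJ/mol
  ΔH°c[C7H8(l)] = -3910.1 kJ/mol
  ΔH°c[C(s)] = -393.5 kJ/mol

ΔHrxn = -54.2 kJ/mol

With combustion enthalpies, reactants minus products:
= [1·(-3910.1) + 1·(-1299.5)] − [1·(-1937.0) + 6·(-393.5) + 3·(-285.8)]
= -54.2 kJ/mol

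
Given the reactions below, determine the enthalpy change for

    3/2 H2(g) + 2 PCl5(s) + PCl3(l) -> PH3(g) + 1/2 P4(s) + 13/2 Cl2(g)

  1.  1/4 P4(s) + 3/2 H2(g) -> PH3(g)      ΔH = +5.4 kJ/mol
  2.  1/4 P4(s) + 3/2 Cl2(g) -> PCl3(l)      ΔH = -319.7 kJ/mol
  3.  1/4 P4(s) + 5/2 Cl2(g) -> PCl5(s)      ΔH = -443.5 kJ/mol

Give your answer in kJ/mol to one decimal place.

ΔH = 1212.1 kJ/mol

eq. 1 as written: +5.4 kJ/mol
eq. 2 reversed: +319.7 kJ/mol
eq. 3 reversed and × 2: (-2)·(-443.5) = +887.0 kJ/mol
Summing the manipulated equations, ΔH = (1)·(+5.4) + (-1)·(-319.7) + (-2)·(-443.5) = 1212.1 kJ/mol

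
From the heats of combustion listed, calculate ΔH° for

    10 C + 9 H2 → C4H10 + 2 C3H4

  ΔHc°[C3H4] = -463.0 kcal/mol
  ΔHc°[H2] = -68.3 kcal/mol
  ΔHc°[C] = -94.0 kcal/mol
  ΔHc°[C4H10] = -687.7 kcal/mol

ΔH° = 59.0 kcal/mol

With combustion enthalpies, reactants minus products:
= [10·(-94.0) + 9·(-68.3)] − [1·(-687.7) + 2·(-463.0)]
= 59.0 kcal/mol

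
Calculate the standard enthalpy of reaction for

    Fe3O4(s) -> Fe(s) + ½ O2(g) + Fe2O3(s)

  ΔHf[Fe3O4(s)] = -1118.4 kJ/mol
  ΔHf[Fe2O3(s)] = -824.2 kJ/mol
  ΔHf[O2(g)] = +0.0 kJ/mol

Products: 1·(+0.0) + 1/2·(+0.0) + 1·(-824.2) = -824.2
Reactants: 1·(-1118.4) = -1118.4
ΔH_rxn = (-824.2) − (-1118.4) = 294.2 kJ/mol

ΔH_rxn = 294.2 kJ/mol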